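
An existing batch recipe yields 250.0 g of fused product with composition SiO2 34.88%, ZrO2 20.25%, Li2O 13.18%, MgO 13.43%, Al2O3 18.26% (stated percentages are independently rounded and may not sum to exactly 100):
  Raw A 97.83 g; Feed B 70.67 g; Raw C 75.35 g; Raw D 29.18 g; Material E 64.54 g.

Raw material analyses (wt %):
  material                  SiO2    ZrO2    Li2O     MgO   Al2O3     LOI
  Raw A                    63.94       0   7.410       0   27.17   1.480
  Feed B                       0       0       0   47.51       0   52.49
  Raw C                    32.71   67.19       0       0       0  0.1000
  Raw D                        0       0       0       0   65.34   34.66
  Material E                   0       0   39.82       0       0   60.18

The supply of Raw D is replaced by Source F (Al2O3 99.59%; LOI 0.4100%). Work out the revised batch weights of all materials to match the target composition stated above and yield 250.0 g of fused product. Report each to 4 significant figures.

Revised batch per 250.0 g fused product:
  Raw A: 97.83 g
  Feed B: 70.67 g
  Raw C: 75.35 g
  Source F: 19.15 g
  Material E: 64.54 g
Total batch = 327.5 g; LOI loss = 77.54 g

Each numeric step keeps full precision from start to finish; values along the way appear, rounded to 4 significant digits, in the working — every reported number is rounded just once — derived quantities are re-derived starting from the weights for 250.0 g of glass at full float precision (net glass mass, LOI, the yield, totals, five oxide percentages), exactly as shown in question or answer.
Oxide mass targets, per 250.0 g fused product:
  SiO2: 34.88% × 250.0 = 87.20 g
  ZrO2: 20.25% × 250.0 = 50.62 g
  Li2O: 13.18% × 250.0 = 32.95 g
  MgO: 13.43% × 250.0 = 33.58 g
  Al2O3: 18.26% × 250.0 = 45.65 g
Oxide-by-oxide audit working from each reported weight, for the quoted basis mass (sums match the target masses once rounding is allowed for):
  SiO2: 97.83·0.6394 + 75.35·0.3271 = 87.20 g (target 87.20 g)
  ZrO2: 75.35·0.6719 = 50.63 g (target 50.62 g)
  Li2O: 97.83·0.07410 + 64.54·0.3982 = 32.95 g (target 32.95 g)
  MgO: 70.67·0.4751 = 33.58 g (target 33.58 g)
  Al2O3: 97.83·0.2717 + 19.15·0.9959 = 45.65 g (target 45.65 g)
Mass balance on the glass: total charge less LOI = 250.0 g (oxide target masses add up to 250.0 g; the stated basis being 250.0 g — a pure rounding effect).
Batch total: Σ batch = 327.5 g; LOI loss = Σ batch·LOI = 77.54 g; yield = glass ÷ total batch = 76.33%.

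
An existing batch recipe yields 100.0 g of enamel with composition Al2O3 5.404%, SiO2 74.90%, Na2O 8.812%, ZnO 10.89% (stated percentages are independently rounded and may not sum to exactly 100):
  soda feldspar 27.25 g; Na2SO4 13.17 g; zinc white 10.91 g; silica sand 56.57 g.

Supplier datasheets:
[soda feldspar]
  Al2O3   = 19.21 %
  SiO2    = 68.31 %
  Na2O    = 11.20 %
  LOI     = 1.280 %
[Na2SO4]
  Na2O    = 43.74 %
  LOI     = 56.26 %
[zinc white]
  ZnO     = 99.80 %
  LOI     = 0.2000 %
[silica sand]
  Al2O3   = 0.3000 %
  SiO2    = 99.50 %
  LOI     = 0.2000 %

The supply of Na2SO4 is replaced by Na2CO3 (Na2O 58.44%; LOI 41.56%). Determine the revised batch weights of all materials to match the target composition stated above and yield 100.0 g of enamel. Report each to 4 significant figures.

The working math carries full precision all the way through — rounding to 4 significant figures governs each in-between result as printed — every reported figure sees exactly one rounding — the derived quantities (the totals, the four compositions, LOI, glass mass, yield) are computed in exact precision from the weighed amounts for 100.0 g of glass, precisely as stated by question or answer.
The oxide mass targets at 100.0 g enamel:
  Al2O3: 5.404% × 100.0 = 5.404 g
  SiO2: 74.90% × 100.0 = 74.90 g
  Na2O: 8.812% × 100.0 = 8.812 g
  ZnO: 10.89% × 100.0 = 10.89 g
Balance tally, oxide-wise, applying the batch weights above, under the basis named above (every target is met by its sum exact up to rounding of places):
  Al2O3: 27.25·0.1921 + 56.57·0.003000 = 5.404 g (target 5.404 g)
  SiO2: 27.25·0.6831 + 56.57·0.9950 = 74.90 g (target 74.90 g)
  Na2O: 27.25·0.1120 + 9.857·0.5844 = 8.812 g (target 8.812 g)
  ZnO: 10.91·0.9980 = 10.89 g (target 10.89 g)
Glass mass check: the batch minus its LOI: 100.0 g (the targets, summed, come to 100.0 g; versus the stated basis of 100.0 g — gaps are rounding artifacts).
Adding the batch up: Σ batch = 104.6 g; the LOI term Σ batch·LOI equals 4.580 g; as yield: glass ÷ batch → 95.62%.

Revised batch per 100.0 g enamel:
  soda feldspar: 27.25 g
  Na2CO3: 9.857 g
  zinc white: 10.91 g
  silica sand: 56.57 g
Total batch = 104.6 g; LOI loss = 4.580 g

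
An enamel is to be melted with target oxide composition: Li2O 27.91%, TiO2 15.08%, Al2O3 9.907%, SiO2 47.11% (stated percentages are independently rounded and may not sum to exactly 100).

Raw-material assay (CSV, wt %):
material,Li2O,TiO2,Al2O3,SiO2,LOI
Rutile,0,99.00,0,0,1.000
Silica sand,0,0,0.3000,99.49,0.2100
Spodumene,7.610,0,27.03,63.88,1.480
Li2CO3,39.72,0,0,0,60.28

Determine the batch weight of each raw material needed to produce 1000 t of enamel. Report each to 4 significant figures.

Mid-chain values appear rounded to four significant figures in the working — the working math keeps full float precision all the way through — a single rounding produces every reported figure; all derived quantities are re-derived at full precision (totals, four oxide percentages, net glass mass, LOI, the yield) from the weighed amounts for 1000 t of glass, as quoted within the question or the answer.
Target oxide masses per 1000 t enamel:
  Li2O: 27.91% × 1000 = 279.1 t
  TiO2: 15.08% × 1000 = 150.8 t
  Al2O3: 9.907% × 1000 = 99.07 t
  SiO2: 47.11% × 1000 = 471.1 t
Per-oxide balance check working from each reported weight, relative to the basis at hand (summed amounts equal target values within answer rounding):
  Li2O: 363.9·0.07610 + 633.0·0.3972 = 279.1 t (target 279.1 t)
  TiO2: 152.3·0.9900 = 150.8 t (target 150.8 t)
  Al2O3: 239.9·0.003000 + 363.9·0.2703 = 99.08 t (target 99.07 t)
  SiO2: 239.9·0.9949 + 363.9·0.6388 = 471.1 t (target 471.1 t)
Glass-mass bookkeeping: total batch − LOI = 1000 t (per-oxide target masses sum to 1000 t; stated basis 1000 t — gaps are rounding artifacts).
Summing the batch: Σ batch = 1389 t; LOI loss = Σ batch·LOI = 389.0 t; glass ÷ batch gives a yield of 72.00%.

Batch per 1000 t enamel:
  Rutile: 152.3 t
  Silica sand: 239.9 t
  Spodumene: 363.9 t
  Li2CO3: 633.0 t
Total batch = 1389 t; LOI loss = 389.0 t; yield = 72.00%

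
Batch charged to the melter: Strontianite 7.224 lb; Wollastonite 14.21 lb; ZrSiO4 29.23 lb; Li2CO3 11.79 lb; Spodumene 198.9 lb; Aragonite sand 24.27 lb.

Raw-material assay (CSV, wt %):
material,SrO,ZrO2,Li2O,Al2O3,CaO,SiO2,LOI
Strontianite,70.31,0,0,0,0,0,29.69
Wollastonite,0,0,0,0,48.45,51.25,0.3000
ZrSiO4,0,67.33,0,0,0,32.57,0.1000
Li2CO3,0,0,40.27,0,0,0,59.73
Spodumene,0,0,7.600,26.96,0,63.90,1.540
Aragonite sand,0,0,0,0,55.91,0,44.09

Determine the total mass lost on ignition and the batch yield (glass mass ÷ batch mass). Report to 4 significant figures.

In-progress results appear, rounded to four significant figures, in the working. All arithmetic keeps exact precision throughout; every reported value is rounded just once. Derived quantities (glass mass, six oxide percentages, the totals, yield, ignition loss) are recomputed at full precision from the batch weights for 262.6 lb of glass, as they appear in the problem or the answer.
Loss on ignition, line by line:
  Strontianite: 7.224 × 0.2969 = 2.145 lb
  Wollastonite: 14.21 × 0.003000 = 0.04263 lb
  ZrSiO4: 29.23 × 0.001000 = 0.02923 lb
  Li2CO3: 11.79 × 0.5973 = 7.042 lb
  Spodumene: 198.9 × 0.01540 = 3.063 lb
  Aragonite sand: 24.27 × 0.4409 = 10.70 lb
Total LOI = 23.02 lb
Glass = batch − LOI = 285.6 − 23.02 = 262.6 lb

LOI loss = 23.02 lb; glass = 262.6 lb; yield = 91.94%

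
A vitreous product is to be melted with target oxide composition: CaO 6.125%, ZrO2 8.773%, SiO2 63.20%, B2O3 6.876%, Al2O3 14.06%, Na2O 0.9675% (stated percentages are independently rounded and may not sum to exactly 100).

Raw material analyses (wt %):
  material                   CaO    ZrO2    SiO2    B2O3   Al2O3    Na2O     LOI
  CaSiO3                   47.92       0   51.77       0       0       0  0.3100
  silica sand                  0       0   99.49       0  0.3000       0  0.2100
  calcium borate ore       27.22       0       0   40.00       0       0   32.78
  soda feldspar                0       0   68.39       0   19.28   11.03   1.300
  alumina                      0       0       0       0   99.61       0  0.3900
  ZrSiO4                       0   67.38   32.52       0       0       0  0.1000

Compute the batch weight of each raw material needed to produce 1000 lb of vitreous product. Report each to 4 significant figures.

The intermediate values are displayed rounded off to 4 significant figures in the working. The working math maintains exact precision throughout — each reported value takes a single rounding. Derived quantities are carried in exact precision (yield, ignition loss, totals, six oxide percentages, glass mass) from the batch weights per 1000 lb of glass as set out in the problem or answer text.
Oxide mass targets, per 1000 lb vitreous product:
  CaO: 6.125% × 1000 = 61.25 lb
  ZrO2: 8.773% × 1000 = 87.73 lb
  SiO2: 63.20% × 1000 = 632.0 lb
  B2O3: 6.876% × 1000 = 68.76 lb
  Al2O3: 14.06% × 1000 = 140.6 lb
  Na2O: 0.9675% × 1000 = 9.675 lb
Sums-versus-targets review applying the batch weights above, per the basis as stated (each sum matches its target mass net of answer rounding effects):
  CaO: 30.17·0.4792 + 171.9·0.2722 = 61.25 lb (target 61.25 lb)
  ZrO2: 130.2·0.6738 = 87.73 lb (target 87.73 lb)
  SiO2: 30.17·0.5177 + 516.7·0.9949 + 87.72·0.6839 + 130.2·0.3252 = 632.0 lb (target 632.0 lb)
  B2O3: 171.9·0.4000 = 68.76 lb (target 68.76 lb)
  Al2O3: 516.7·0.003000 + 87.72·0.1928 + 122.6·0.9961 = 140.6 lb (target 140.6 lb)
  Na2O: 87.72·0.1103 = 9.676 lb (target 9.675 lb)
Consistency of the glass mass: net batch after ignition = 1000 lb (oxide target masses add up to 1000 lb; against the stated basis, 1000 lb — a pure rounding effect).
Adding the batch up: Σ batch = 1059 lb; LOI loss = Σ batch·LOI = 59.28 lb; yield = glass ÷ total batch = 94.40%.

Batch per 1000 lb vitreous product:
  CaSiO3: 30.17 lb
  silica sand: 516.7 lb
  calcium borate ore: 171.9 lb
  soda feldspar: 87.72 lb
  alumina: 122.6 lb
  ZrSiO4: 130.2 lb
Total batch = 1059 lb; LOI loss = 59.28 lb; yield = 94.40%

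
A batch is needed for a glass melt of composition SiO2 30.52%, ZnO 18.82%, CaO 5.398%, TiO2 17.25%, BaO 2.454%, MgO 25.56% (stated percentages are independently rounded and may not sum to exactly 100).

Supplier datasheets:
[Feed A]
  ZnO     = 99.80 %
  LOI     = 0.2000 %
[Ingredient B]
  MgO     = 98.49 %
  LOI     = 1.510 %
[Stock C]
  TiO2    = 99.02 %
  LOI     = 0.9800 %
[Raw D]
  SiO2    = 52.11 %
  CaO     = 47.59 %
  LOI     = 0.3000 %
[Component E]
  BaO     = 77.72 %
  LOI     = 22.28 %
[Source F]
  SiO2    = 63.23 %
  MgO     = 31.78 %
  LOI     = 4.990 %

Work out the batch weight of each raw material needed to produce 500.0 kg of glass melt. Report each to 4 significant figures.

Mid-chain values are printed (rounded to 4 significant figures) in the printout — the whole derivation holds full float precision through every step. Each reported number includes exactly one rounding. All derived quantities are computed at full precision (glass mass, the totals, six oxide percentages, LOI, yield) using the weight values on 500.0 kg of glass, as quoted within the problem or answer text.
Per-oxide target masses for 500.0 kg glass melt:
  SiO2: 30.52% × 500.0 = 152.6 kg
  ZnO: 18.82% × 500.0 = 94.10 kg
  CaO: 5.398% × 500.0 = 26.99 kg
  TiO2: 17.25% × 500.0 = 86.25 kg
  BaO: 2.454% × 500.0 = 12.27 kg
  MgO: 25.56% × 500.0 = 127.8 kg
Oxide-by-oxide audit working from each reported weight, versus the basis set out (delivered sums recover each target exact up to rounding of places):
  SiO2: 56.71·0.5211 + 194.6·0.6323 = 152.6 kg (target 152.6 kg)
  ZnO: 94.29·0.9980 = 94.10 kg (target 94.10 kg)
  CaO: 56.71·0.4759 = 26.99 kg (target 26.99 kg)
  TiO2: 87.10·0.9902 = 86.25 kg (target 86.25 kg)
  BaO: 15.79·0.7772 = 12.27 kg (target 12.27 kg)
  MgO: 66.97·0.9849 + 194.6·0.3178 = 127.8 kg (target 127.8 kg)
Auditing the glass mass value: Σ batch − LOI loss = 500.0 kg (the Σ of target masses is 500.0 kg; with the basis standing at 500.0 kg — rounding explains the deltas).
Adding the batch up: Σ batch = 515.5 kg; LOI loss = Σ batch·LOI = 15.45 kg; yield = glass ÷ total batch = 97.00%.

Batch per 500.0 kg glass melt:
  Feed A: 94.29 kg
  Ingredient B: 66.97 kg
  Stock C: 87.10 kg
  Raw D: 56.71 kg
  Component E: 15.79 kg
  Source F: 194.6 kg
Total batch = 515.5 kg; LOI loss = 15.45 kg; yield = 97.00%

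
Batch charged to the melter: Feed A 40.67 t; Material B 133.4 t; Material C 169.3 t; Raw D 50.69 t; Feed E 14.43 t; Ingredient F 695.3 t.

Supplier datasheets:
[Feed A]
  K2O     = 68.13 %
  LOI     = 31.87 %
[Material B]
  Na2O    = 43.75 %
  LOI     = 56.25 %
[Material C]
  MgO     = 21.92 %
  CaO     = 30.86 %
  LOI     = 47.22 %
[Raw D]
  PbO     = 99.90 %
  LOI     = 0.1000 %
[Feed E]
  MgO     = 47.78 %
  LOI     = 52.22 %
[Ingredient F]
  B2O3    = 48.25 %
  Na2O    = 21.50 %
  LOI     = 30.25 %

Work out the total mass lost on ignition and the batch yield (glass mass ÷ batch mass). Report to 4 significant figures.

The working math runs at full precision through the solve — values along the way are displayed (rounded to four significant digits) alongside each step — a single rounding completes each reported result; derived quantities (LOI, net glass mass, the six compositions, yield, the totals) are carried at full precision from the weighed amounts for 717.9 t of glass precisely as stated by problem or answer.
LOI of each material in turn:
  Feed A: 40.67 × 0.3187 = 12.96 t
  Material B: 133.4 × 0.5625 = 75.04 t
  Material C: 169.3 × 0.4722 = 79.94 t
  Raw D: 50.69 × 0.001000 = 0.05069 t
  Feed E: 14.43 × 0.5222 = 7.535 t
  Ingredient F: 695.3 × 0.3025 = 210.3 t
Total LOI = 385.9 t
Glass = batch − LOI = 1104 − 385.9 = 717.9 t

LOI loss = 385.9 t; glass = 717.9 t; yield = 65.04%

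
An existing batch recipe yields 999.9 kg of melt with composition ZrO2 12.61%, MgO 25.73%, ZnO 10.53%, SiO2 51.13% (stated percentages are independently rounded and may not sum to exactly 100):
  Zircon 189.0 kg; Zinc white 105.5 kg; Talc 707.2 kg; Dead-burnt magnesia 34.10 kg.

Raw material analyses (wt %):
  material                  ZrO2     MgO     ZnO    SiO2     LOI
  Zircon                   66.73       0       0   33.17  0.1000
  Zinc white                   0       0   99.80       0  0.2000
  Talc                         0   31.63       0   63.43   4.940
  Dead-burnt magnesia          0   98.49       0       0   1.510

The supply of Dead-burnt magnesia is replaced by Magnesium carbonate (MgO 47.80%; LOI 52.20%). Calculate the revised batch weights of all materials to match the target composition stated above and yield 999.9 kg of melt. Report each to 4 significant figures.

The whole derivation holds exact precision in every operation; working values appear with 4-significant-digit rounding alongside each step — each reported figure is rounded exactly once — all derived quantities (the totals, LOI, the yield, four oxide percentages, glass mass) are recomputed in full precision starting from the weights per 999.9 kg of glass, exactly as shown in problem or answer.
The oxide mass targets at 999.9 kg melt:
  ZrO2: 12.61% × 999.9 = 126.1 kg
  MgO: 25.73% × 999.9 = 257.3 kg
  ZnO: 10.53% × 999.9 = 105.3 kg
  SiO2: 51.13% × 999.9 = 511.2 kg
Oxide-by-oxide audit from the weights as reported, relative to the basis at hand (every target is met by its sum net of answer rounding effects):
  ZrO2: 189.0·0.6673 = 126.1 kg (target 126.1 kg)
  MgO: 707.2·0.3163 + 70.27·0.4780 = 257.3 kg (target 257.3 kg)
  ZnO: 105.5·0.9980 = 105.3 kg (target 105.3 kg)
  SiO2: 189.0·0.3317 + 707.2·0.6343 = 511.3 kg (target 511.2 kg)
Mass balance on the glass: batch Σ − ignition loss = 1000 kg (per-oxide target masses sum to 999.9 kg; basis as stated: 999.9 kg — rounding explains the deltas).
Summing the batch: Σ batch = 1072 kg; the LOI term Σ batch·LOI equals 72.02 kg; glass ÷ batch gives a yield of 93.28%.

Revised batch per 999.9 kg melt:
  Zircon: 189.0 kg
  Zinc white: 105.5 kg
  Talc: 707.2 kg
  Magnesium carbonate: 70.27 kg
Total batch = 1072 kg; LOI loss = 72.02 kg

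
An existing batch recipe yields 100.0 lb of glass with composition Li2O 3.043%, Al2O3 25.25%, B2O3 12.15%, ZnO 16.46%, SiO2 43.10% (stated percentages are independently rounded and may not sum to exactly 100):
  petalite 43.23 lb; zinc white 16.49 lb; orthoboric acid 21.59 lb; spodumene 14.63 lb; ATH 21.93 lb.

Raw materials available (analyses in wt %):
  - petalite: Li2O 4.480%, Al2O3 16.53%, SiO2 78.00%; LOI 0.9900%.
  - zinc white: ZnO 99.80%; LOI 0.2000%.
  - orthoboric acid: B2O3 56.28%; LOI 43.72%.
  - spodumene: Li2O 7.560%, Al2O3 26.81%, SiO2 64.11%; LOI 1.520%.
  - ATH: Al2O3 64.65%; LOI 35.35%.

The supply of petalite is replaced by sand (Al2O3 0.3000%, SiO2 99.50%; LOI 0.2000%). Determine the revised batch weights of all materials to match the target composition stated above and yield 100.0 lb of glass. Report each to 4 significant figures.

Revised batch per 100.0 lb glass:
  sand: 17.38 lb
  zinc white: 16.49 lb
  orthoboric acid: 21.59 lb
  spodumene: 40.25 lb
  ATH: 22.28 lb
Total batch = 118.0 lb; LOI loss = 17.99 lb

Working values are displayed, rounded to four significant figures, alongside each step. All internal work maintains full float precision from first step to last. A single rounding produces every reported number — all derived quantities, which include the five compositions, totals, ignition loss, net glass mass, the yield, are rebuilt at full precision, as set out in the question or the answer, starting from the weights on 100.0 lb of glass.
The oxide mass targets at 100.0 lb glass:
  Li2O: 3.043% × 100.0 = 3.043 lb
  Al2O3: 25.25% × 100.0 = 25.25 lb
  B2O3: 12.15% × 100.0 = 12.15 lb
  ZnO: 16.46% × 100.0 = 16.46 lb
  SiO2: 43.10% × 100.0 = 43.10 lb
Verifying the oxide balance per the reported batch figures, on the stated basis (oxide sums agree with the targets up to rounding of the answer):
  Li2O: 40.25·0.07560 = 3.043 lb (target 3.043 lb)
  Al2O3: 17.38·0.003000 + 40.25·0.2681 + 22.28·0.6465 = 25.25 lb (target 25.25 lb)
  B2O3: 21.59·0.5628 = 12.15 lb (target 12.15 lb)
  ZnO: 16.49·0.9980 = 16.46 lb (target 16.46 lb)
  SiO2: 17.38·0.9950 + 40.25·0.6411 = 43.10 lb (target 43.10 lb)
Consistency of the glass mass: the batch minus its LOI: 100.0 lb (per-oxide target masses sum to 100.0 lb; with the basis standing at 100.0 lb — gaps are rounding artifacts).
Batch grand total — Σ batch = 118.0 lb; ignition loss, Σ(batch × LOI) = 17.99 lb; yield = glass ÷ total batch = 84.75%.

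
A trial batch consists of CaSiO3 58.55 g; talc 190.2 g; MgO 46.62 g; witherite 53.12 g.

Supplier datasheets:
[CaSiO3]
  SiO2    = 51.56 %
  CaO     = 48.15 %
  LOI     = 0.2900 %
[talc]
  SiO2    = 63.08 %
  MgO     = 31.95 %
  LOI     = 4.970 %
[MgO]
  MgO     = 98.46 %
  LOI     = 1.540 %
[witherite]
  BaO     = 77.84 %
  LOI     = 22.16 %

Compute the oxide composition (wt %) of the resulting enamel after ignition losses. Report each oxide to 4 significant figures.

Every computation maintains full precision all the way through. The intermediate values are printed, with 4-significant-digit rounding, on the page; every reported result carries a single rounding; derived quantities, which include the four compositions, glass mass, the totals, the yield, LOI, are re-derived at full precision, as they appear in the question or the answer, from the weighed amounts on 326.4 g of glass.
Mass of each oxide from the mix:
  SiO2: 58.55·0.5156 + 190.2·0.6308 = 150.2 g
  CaO: 58.55·0.4815 = 28.19 g
  BaO: 53.12·0.7784 = 41.35 g
  MgO: 190.2·0.3195 + 46.62·0.9846 = 106.7 g
LOI: 58.55·0.002900 + 190.2·0.04970 + 46.62·0.01540 + 53.12·0.2216 = 22.11 g
Net of LOI, the glass mass = 348.5 − 22.11 = 326.4 g (consistent with Σ oxide mass)
oxide / glass × 100 gives the wt %

Glass mass = 326.4 g (batch 348.5 − LOI 22.11).
Composition: SiO2 46.01%, CaO 8.638%, BaO 12.67%, MgO 32.68%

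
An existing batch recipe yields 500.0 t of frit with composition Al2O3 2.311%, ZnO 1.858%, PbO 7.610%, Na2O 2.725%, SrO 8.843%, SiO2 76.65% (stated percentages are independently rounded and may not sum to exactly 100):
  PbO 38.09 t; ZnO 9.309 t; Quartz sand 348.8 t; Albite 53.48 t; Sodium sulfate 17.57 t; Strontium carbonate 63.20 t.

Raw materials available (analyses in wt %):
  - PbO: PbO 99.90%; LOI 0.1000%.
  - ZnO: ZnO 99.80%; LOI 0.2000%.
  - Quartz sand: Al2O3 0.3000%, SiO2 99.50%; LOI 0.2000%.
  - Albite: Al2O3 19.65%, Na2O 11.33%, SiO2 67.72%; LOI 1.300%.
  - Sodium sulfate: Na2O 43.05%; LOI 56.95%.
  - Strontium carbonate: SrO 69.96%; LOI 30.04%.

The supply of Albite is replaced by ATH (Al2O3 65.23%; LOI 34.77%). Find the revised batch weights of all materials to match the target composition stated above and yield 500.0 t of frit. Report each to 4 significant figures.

Revised batch per 500.0 t frit:
  PbO: 38.09 t
  ZnO: 9.309 t
  Quartz sand: 385.2 t
  ATH: 15.94 t
  Sodium sulfate: 31.65 t
  Strontium carbonate: 63.20 t
Total batch = 543.4 t; LOI loss = 43.38 t

Values along the way are shown, with 4-significant-digit rounding, within the worked lines; all internal work carries exact precision through every step — a single rounding completes every reported value — derived quantities are re-derived starting from the weights at 500.0 t of glass at full precision (six oxide percentages, ignition loss, glass mass, yield, the totals) as they appear in the problem or answer text.
Oxide-by-oxide targets in 500.0 t frit:
  Al2O3: 2.311% × 500.0 = 11.56 t
  ZnO: 1.858% × 500.0 = 9.290 t
  PbO: 7.610% × 500.0 = 38.05 t
  Na2O: 2.725% × 500.0 = 13.62 t
  SrO: 8.843% × 500.0 = 44.22 t
  SiO2: 76.65% × 500.0 = 383.2 t
A balance pass over the oxides, per the reported batch figures, against the basis in use (summed amounts equal target values net of answer rounding effects):
  Al2O3: 385.2·0.003000 + 15.94·0.6523 = 11.55 t (target 11.56 t)
  ZnO: 9.309·0.9980 = 9.290 t (target 9.290 t)
  PbO: 38.09·0.9990 = 38.05 t (target 38.05 t)
  Na2O: 31.65·0.4305 = 13.63 t (target 13.62 t)
  SrO: 63.20·0.6996 = 44.21 t (target 44.22 t)
  SiO2: 385.2·0.9950 = 383.3 t (target 383.2 t)
Glass-mass closure: batch total minus LOI = 500.0 t (summing oxide targets gives 500.0 t; basis as stated: 500.0 t — differing by rounding only).
Total batch = Σ batch = 543.4 t; ignition loss, Σ(batch × LOI) = 43.38 t; glass ÷ batch gives a yield of 92.02%.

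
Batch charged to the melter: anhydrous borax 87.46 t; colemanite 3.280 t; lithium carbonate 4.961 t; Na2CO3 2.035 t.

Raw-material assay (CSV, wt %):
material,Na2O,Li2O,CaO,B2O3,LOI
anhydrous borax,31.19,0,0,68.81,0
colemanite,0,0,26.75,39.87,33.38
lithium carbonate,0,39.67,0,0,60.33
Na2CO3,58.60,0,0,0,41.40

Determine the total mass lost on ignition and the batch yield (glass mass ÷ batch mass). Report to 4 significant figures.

LOI loss = 4.930 t; glass = 92.81 t; yield = 94.96%

The whole derivation carries full precision through the solve — working values are displayed, with 4-significant-figure rounding, as written. Each reported figure is rounded only once. All derived quantities (the yield, the four compositions, ignition loss, the totals, net glass mass) are recomputed at full precision using the weight values on 92.81 t of glass, as set out in either problem or answer.
Ignition loss by material:
  anhydrous borax: 87.46 × 0 = 0 t
  colemanite: 3.280 × 0.3338 = 1.095 t
  lithium carbonate: 4.961 × 0.6033 = 2.993 t
  Na2CO3: 2.035 × 0.4140 = 0.8425 t
Total LOI = 4.930 t
Glass = batch − LOI = 97.74 − 4.930 = 92.81 t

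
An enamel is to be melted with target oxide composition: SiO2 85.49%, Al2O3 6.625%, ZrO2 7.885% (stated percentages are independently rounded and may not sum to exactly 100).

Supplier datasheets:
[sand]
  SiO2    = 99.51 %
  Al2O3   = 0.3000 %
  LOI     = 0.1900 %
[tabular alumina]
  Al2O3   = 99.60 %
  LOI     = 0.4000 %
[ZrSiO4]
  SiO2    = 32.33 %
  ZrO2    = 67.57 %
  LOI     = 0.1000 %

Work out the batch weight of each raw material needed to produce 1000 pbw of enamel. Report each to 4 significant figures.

Rounding to four significant digits governs every in-between result as shown — the working math runs at full float precision from start to finish. Every reported figure sees exactly one rounding. All derived quantities are rebuilt from the weighed amounts for 1000 pbw of glass in exact precision (ignition loss, the three compositions, the yield, net glass mass, totals) as quoted within the question or the answer.
Oxide mass targets, per 1000 pbw enamel:
  SiO2: 85.49% × 1000 = 854.9 pbw
  Al2O3: 6.625% × 1000 = 66.25 pbw
  ZrO2: 7.885% × 1000 = 78.85 pbw
A balance pass over the oxides, on the weights just shown, for the quoted basis mass (target by target, the sums agree exact up to rounding of places):
  SiO2: 821.2·0.9951 + 116.7·0.3233 = 854.9 pbw (target 854.9 pbw)
  Al2O3: 821.2·0.003000 + 64.04·0.9960 = 66.25 pbw (target 66.25 pbw)
  ZrO2: 116.7·0.6757 = 78.85 pbw (target 78.85 pbw)
Auditing the glass mass value: net batch after ignition = 1000 pbw (oxide target masses add up to 1000 pbw; stated basis 1000 pbw — rounding explains the deltas).
Total batch = Σ batch = 1002 pbw; LOI removed, Σ of batch·LOI: 1.933 pbw; yield, glass over the total, = 99.81%.

Batch per 1000 pbw enamel:
  sand: 821.2 pbw
  tabular alumina: 64.04 pbw
  ZrSiO4: 116.7 pbw
Total batch = 1002 pbw; LOI loss = 1.933 pbw; yield = 99.81%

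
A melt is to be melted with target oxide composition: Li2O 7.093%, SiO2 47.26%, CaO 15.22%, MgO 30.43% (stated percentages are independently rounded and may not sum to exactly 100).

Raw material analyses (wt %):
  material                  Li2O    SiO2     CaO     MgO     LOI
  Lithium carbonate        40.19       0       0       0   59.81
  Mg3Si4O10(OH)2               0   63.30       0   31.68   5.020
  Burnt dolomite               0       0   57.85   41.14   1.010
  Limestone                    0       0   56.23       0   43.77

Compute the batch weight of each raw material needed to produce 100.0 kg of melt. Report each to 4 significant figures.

Batch per 100.0 kg melt:
  Lithium carbonate: 17.65 kg
  Mg3Si4O10(OH)2: 74.66 kg
  Burnt dolomite: 16.47 kg
  Limestone: 10.12 kg
Total batch = 118.9 kg; LOI loss = 18.90 kg; yield = 84.10%

Values along the way are printed, rounded to four significant digits, between the steps — the working math runs at full float precision from start to finish — a single rounding produces every reported result. Derived quantities, including glass mass, ignition loss, yield, totals, the four compositions, are re-derived starting from the weights at 100.0 kg of glass in exact precision as written in the problem or answer text.
Target oxide masses per 100.0 kg melt:
  Li2O: 7.093% × 100.0 = 7.093 kg
  SiO2: 47.26% × 100.0 = 47.26 kg
  CaO: 15.22% × 100.0 = 15.22 kg
  MgO: 30.43% × 100.0 = 30.43 kg
Balance tally, oxide-wise, with the batch weights as given, versus the basis set out (each sum matches its target mass up to rounding of the answer):
  Li2O: 17.65·0.4019 = 7.094 kg (target 7.093 kg)
  SiO2: 74.66·0.6330 = 47.26 kg (target 47.26 kg)
  CaO: 16.47·0.5785 + 10.12·0.5623 = 15.22 kg (target 15.22 kg)
  MgO: 74.66·0.3168 + 16.47·0.4114 = 30.43 kg (target 30.43 kg)
Glass-mass closure: batch Σ − ignition loss = 100.0 kg (targets for the oxides total 100.0 kg; basis as stated: 100.0 kg — differing by rounding only).
Batch grand total — Σ batch = 118.9 kg; LOI loss = Σ batch·LOI = 18.90 kg; as yield: glass ÷ batch → 84.10%.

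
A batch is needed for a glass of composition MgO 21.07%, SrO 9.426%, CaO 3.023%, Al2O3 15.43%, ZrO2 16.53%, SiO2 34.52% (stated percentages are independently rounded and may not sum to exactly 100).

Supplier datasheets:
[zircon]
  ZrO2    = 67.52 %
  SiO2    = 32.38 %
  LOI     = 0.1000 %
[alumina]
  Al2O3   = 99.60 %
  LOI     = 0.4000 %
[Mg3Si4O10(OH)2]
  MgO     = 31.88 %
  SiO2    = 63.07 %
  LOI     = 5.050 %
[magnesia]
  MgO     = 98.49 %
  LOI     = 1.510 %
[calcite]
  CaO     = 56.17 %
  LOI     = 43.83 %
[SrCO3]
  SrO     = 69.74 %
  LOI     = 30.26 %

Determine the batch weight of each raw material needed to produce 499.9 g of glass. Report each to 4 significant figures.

Batch per 499.9 g glass:
  zircon: 122.4 g
  alumina: 77.44 g
  Mg3Si4O10(OH)2: 210.8 g
  magnesia: 38.72 g
  calcite: 26.90 g
  SrCO3: 67.57 g
Total batch = 543.8 g; LOI loss = 43.90 g; yield = 91.93%

Intermediates are displayed (rounded to 4 significant digits) on the page. Exact precision is held at all times — each reported figure takes exactly one rounding — the derived quantities, which include glass mass, the six compositions, LOI, totals, the yield, are recomputed in full float precision, exactly as shown in the problem or the answer, using the weight values per 499.9 g of glass.
Oxide mass targets, per 499.9 g glass:
  MgO: 21.07% × 499.9 = 105.3 g
  SrO: 9.426% × 499.9 = 47.12 g
  CaO: 3.023% × 499.9 = 15.11 g
  Al2O3: 15.43% × 499.9 = 77.13 g
  ZrO2: 16.53% × 499.9 = 82.63 g
  SiO2: 34.52% × 499.9 = 172.6 g
A balance pass over the oxides, with the batch weights as given, versus the basis set out (oxide sums agree with the targets net of answer rounding effects):
  MgO: 210.8·0.3188 + 38.72·0.9849 = 105.3 g (target 105.3 g)
  SrO: 67.57·0.6974 = 47.12 g (target 47.12 g)
  CaO: 26.90·0.5617 = 15.11 g (target 15.11 g)
  Al2O3: 77.44·0.9960 = 77.13 g (target 77.13 g)
  ZrO2: 122.4·0.6752 = 82.64 g (target 82.63 g)
  SiO2: 122.4·0.3238 + 210.8·0.6307 = 172.6 g (target 172.6 g)
Glass-mass bookkeeping: whole batch net of LOI = 499.9 g (summing oxide targets gives 499.9 g; basis as stated: 499.9 g — differing by rounding only).
Summing the batch: Σ batch = 543.8 g; the LOI term Σ batch·LOI equals 43.90 g; as yield: glass ÷ batch → 91.93%.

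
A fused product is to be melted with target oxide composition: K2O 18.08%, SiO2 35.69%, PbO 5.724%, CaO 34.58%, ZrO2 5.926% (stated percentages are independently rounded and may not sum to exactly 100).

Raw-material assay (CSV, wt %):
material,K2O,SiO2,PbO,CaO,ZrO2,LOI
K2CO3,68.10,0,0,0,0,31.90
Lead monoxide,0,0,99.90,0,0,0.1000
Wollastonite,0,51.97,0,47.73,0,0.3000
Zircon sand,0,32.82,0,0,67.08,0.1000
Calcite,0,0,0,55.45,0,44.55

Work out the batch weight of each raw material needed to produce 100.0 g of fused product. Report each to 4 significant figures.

Every computation holds full float precision throughout; values along the way are printed rounded to 4 significant digits when written out — every reported value includes exactly one rounding — derived quantities (yield, glass mass, ignition loss, totals, five oxide percentages) are computed in full precision starting from the weights at 100.0 g of glass, as they appear in either problem or answer.
Per-oxide target masses for 100.0 g fused product:
  K2O: 18.08% × 100.0 = 18.08 g
  SiO2: 35.69% × 100.0 = 35.69 g
  PbO: 5.724% × 100.0 = 5.724 g
  CaO: 34.58% × 100.0 = 34.58 g
  ZrO2: 5.926% × 100.0 = 5.926 g
Per-oxide balance check on the weights just shown, against the basis in use (each sum matches its target mass inside rounding margins):
  K2O: 26.55·0.6810 = 18.08 g (target 18.08 g)
  SiO2: 63.10·0.5197 + 8.834·0.3282 = 35.69 g (target 35.69 g)
  PbO: 5.730·0.9990 = 5.724 g (target 5.724 g)
  CaO: 63.10·0.4773 + 8.052·0.5545 = 34.58 g (target 34.58 g)
  ZrO2: 8.834·0.6708 = 5.926 g (target 5.926 g)
Glass-mass bookkeeping: Σ batch − LOI loss = 100.0 g (the Σ of target masses is 100.0 g; versus the stated basis of 100.0 g — deltas are rounding alone).
Whole-batch sum: Σ batch = 112.3 g; LOI loss = Σ batch·LOI = 12.26 g; yield = glass ÷ total batch = 89.08%.

Batch per 100.0 g fused product:
  K2CO3: 26.55 g
  Lead monoxide: 5.730 g
  Wollastonite: 63.10 g
  Zircon sand: 8.834 g
  Calcite: 8.052 g
Total batch = 112.3 g; LOI loss = 12.26 g; yield = 89.08%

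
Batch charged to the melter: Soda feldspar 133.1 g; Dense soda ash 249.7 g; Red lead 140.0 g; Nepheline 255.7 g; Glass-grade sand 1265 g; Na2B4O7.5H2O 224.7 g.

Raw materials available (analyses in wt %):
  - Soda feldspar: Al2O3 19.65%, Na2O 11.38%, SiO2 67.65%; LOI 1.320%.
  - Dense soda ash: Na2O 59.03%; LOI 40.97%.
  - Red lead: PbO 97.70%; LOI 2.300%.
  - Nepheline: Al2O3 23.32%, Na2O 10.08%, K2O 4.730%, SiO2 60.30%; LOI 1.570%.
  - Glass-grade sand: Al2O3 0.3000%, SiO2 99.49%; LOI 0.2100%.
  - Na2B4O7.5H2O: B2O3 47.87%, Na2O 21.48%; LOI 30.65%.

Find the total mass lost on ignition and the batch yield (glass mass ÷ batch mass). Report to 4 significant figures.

Full float precision is held through the solve — working values are shown (rounded to 4 significant figures) alongside each step — every reported figure is rounded only once. Derived quantities are recomputed from the weighed amounts on 2085 g of glass at full precision (the six compositions, the totals, yield, net glass mass, ignition loss), as written in problem or answer.
Each material's LOI contribution:
  Soda feldspar: 133.1 × 0.01320 = 1.757 g
  Dense soda ash: 249.7 × 0.4097 = 102.3 g
  Red lead: 140.0 × 0.02300 = 3.220 g
  Nepheline: 255.7 × 0.01570 = 4.014 g
  Glass-grade sand: 1265 × 0.002100 = 2.656 g
  Na2B4O7.5H2O: 224.7 × 0.3065 = 68.87 g
Total LOI = 182.8 g
Glass = batch − LOI = 2268 − 182.8 = 2085 g

LOI loss = 182.8 g; glass = 2085 g; yield = 91.94%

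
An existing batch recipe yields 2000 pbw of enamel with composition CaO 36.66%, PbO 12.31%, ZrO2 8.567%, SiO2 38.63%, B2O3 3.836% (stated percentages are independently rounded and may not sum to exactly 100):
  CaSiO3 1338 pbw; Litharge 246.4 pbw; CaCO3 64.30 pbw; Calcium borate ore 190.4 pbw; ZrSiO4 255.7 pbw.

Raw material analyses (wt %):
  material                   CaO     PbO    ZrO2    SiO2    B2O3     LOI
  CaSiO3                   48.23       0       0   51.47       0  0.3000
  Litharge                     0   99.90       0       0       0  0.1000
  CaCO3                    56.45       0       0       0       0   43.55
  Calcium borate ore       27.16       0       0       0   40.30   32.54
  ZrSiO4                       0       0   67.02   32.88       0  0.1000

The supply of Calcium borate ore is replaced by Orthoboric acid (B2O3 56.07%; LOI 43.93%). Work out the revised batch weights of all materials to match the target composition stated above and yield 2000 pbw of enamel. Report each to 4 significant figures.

Revised batch per 2000 pbw enamel:
  CaSiO3: 1338 pbw
  Litharge: 246.4 pbw
  CaCO3: 155.9 pbw
  Orthoboric acid: 136.8 pbw
  ZrSiO4: 255.7 pbw
Total batch = 2133 pbw; LOI loss = 132.5 pbw

The whole derivation runs at exact precision end to end; mid-chain values are shown rounded to four significant figures on the page; each reported figure is rounded just once; all derived quantities (the five compositions, the totals, ignition loss, net glass mass, yield) are rebuilt in exact precision from the weighed amounts per 2000 pbw of glass exactly as printed in the problem or the answer.
Target oxide masses per 2000 pbw enamel:
  CaO: 36.66% × 2000 = 733.2 pbw
  PbO: 12.31% × 2000 = 246.2 pbw
  ZrO2: 8.567% × 2000 = 171.3 pbw
  SiO2: 38.63% × 2000 = 772.6 pbw
  B2O3: 3.836% × 2000 = 76.72 pbw
Mass-balance tally per oxide using the reported weights, for the quoted basis mass (delivered sums recover each target modulo rounding of the values):
  CaO: 1338·0.4823 + 155.9·0.5645 = 733.3 pbw (target 733.2 pbw)
  PbO: 246.4·0.9990 = 246.2 pbw (target 246.2 pbw)
  ZrO2: 255.7·0.6702 = 171.4 pbw (target 171.3 pbw)
  SiO2: 1338·0.5147 + 255.7·0.3288 = 772.7 pbw (target 772.6 pbw)
  B2O3: 136.8·0.5607 = 76.70 pbw (target 76.72 pbw)
The glass-mass cross-check: total batch − LOI = 2000 pbw (the targets, summed, come to 2000 pbw; against the stated basis, 2000 pbw — gaps are rounding artifacts).
Whole-batch sum: Σ batch = 2133 pbw; the LOI term Σ batch·LOI equals 132.5 pbw; yield, glass over the total, = 93.79%.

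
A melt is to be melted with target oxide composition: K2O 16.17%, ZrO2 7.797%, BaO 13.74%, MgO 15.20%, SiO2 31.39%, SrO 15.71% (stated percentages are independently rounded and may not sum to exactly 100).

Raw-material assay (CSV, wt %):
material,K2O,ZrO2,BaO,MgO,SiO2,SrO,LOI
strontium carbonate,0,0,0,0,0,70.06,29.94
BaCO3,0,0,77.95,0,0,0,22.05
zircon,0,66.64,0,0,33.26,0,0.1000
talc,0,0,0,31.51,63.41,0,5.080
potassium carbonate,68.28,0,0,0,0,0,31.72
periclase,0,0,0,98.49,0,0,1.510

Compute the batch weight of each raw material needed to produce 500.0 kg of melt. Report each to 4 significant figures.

Batch per 500.0 kg melt:
  strontium carbonate: 112.1 kg
  BaCO3: 88.13 kg
  zircon: 58.50 kg
  talc: 216.8 kg
  potassium carbonate: 118.4 kg
  periclase: 7.794 kg
Total batch = 601.7 kg; LOI loss = 101.7 kg; yield = 83.09%

The whole derivation maintains exact precision at every stage. Values along the way appear, rounded to 4 significant digits, within the worked lines — every reported figure carries a single rounding; all derived quantities, including LOI, glass mass, the six compositions, yield, totals, are rebuilt starting from the weights per 500.0 kg of glass in full float precision as written in either problem or answer.
Target masses of each oxide per 500.0 kg melt:
  K2O: 16.17% × 500.0 = 80.85 kg
  ZrO2: 7.797% × 500.0 = 38.98 kg
  BaO: 13.74% × 500.0 = 68.70 kg
  MgO: 15.20% × 500.0 = 76.00 kg
  SiO2: 31.39% × 500.0 = 157.0 kg
  SrO: 15.71% × 500.0 = 78.55 kg
Verifying the oxide balance on the weights just shown, against the basis in use (delivered sums recover each target exact up to rounding of places):
  K2O: 118.4·0.6828 = 80.84 kg (target 80.85 kg)
  ZrO2: 58.50·0.6664 = 38.98 kg (target 38.98 kg)
  BaO: 88.13·0.7795 = 68.70 kg (target 68.70 kg)
  MgO: 216.8·0.3151 + 7.794·0.9849 = 75.99 kg (target 76.00 kg)
  SiO2: 58.50·0.3326 + 216.8·0.6341 = 156.9 kg (target 157.0 kg)
  SrO: 112.1·0.7006 = 78.54 kg (target 78.55 kg)
Auditing the glass mass value: total batch − LOI = 500.0 kg (per-oxide target masses sum to 500.0 kg; with the basis standing at 500.0 kg — rounding explains the deltas).
Summing the batch: Σ batch = 601.7 kg; loss to ignition Σ batch·LOI = 101.7 kg; yield, glass over the total, = 83.09%.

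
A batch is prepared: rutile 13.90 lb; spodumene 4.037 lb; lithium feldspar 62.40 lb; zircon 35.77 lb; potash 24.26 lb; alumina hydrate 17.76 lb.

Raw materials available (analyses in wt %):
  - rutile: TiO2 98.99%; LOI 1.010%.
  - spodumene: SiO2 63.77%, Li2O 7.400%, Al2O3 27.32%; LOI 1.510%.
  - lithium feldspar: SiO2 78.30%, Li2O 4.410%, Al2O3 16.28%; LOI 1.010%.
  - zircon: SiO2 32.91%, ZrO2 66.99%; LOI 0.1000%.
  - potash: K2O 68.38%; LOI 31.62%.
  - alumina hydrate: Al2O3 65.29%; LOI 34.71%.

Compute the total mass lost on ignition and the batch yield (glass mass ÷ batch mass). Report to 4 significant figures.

LOI loss = 14.70 lb; glass = 143.4 lb; yield = 90.70%

Values along the way are printed with 4-significant-digit rounding when written out; the working math maintains full float precision all the way through — every reported figure sees exactly one rounding; the derived quantities, which include the six compositions, net glass mass, LOI, yield, totals, are rebuilt at full precision, exactly as printed in either problem or answer, starting from the weights on 143.4 lb of glass.
Ignition loss by material:
  rutile: 13.90 × 0.01010 = 0.1404 lb
  spodumene: 4.037 × 0.01510 = 0.06096 lb
  lithium feldspar: 62.40 × 0.01010 = 0.6302 lb
  zircon: 35.77 × 0.001000 = 0.03577 lb
  potash: 24.26 × 0.3162 = 7.671 lb
  alumina hydrate: 17.76 × 0.3471 = 6.164 lb
Total LOI = 14.70 lb
Glass = batch − LOI = 158.1 − 14.70 = 143.4 lb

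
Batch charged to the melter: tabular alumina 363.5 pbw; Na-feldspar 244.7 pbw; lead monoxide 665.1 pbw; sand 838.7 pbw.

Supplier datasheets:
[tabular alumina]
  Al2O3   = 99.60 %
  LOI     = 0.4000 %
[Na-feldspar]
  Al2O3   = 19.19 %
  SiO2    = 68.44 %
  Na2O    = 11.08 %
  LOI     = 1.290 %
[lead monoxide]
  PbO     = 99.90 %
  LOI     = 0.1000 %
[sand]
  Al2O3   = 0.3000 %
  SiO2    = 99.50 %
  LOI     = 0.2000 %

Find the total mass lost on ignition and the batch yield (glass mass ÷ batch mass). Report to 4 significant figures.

LOI loss = 6.953 pbw; glass = 2105 pbw; yield = 99.67%

Each numeric step holds full float precision from first step to last — working values are displayed rounded off to 4 significant digits alongside each step. Every reported figure takes exactly one rounding; the derived quantities are rebuilt using the weight values for 2105 pbw of glass at full float precision (LOI, totals, the yield, net glass mass, the four compositions) precisely as stated by the problem or the answer.
Material-by-material LOI:
  tabular alumina: 363.5 × 0.004000 = 1.454 pbw
  Na-feldspar: 244.7 × 0.01290 = 3.157 pbw
  lead monoxide: 665.1 × 0.001000 = 0.6651 pbw
  sand: 838.7 × 0.002000 = 1.677 pbw
Total LOI = 6.953 pbw
Glass = batch − LOI = 2112 − 6.953 = 2105 pbw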